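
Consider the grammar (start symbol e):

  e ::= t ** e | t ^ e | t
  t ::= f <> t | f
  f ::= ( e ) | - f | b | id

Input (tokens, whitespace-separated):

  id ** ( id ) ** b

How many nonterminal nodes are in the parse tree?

[e [t [f id]] ** [e [t [f ( [e [t [f id]]] )]] ** [e [t [f b]]]]]

12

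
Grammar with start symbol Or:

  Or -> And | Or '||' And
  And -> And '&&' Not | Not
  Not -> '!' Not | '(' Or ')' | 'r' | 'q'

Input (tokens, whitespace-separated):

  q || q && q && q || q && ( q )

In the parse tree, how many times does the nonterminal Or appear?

[Or [Or [Or [And [Not q]]] || [And [And [And [Not q]] && [Not q]] && [Not q]]] || [And [And [Not q]] && [Not ( [Or [And [Not q]]] )]]]

4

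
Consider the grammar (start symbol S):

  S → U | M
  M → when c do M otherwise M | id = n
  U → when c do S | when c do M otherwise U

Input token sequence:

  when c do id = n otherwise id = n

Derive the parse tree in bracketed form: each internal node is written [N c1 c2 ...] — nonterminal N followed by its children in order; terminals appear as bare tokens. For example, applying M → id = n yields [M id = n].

S
M
when c do M otherwise M
when c do id = n otherwise M
when c do id = n otherwise id = n

[S [M when c do [M id = n] otherwise [M id = n]]]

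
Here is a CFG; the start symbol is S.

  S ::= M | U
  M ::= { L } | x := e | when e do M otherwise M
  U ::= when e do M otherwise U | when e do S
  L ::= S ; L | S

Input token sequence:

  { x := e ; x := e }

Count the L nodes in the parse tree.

2

[S [M { [L [S [M x := e]] ; [L [S [M x := e]]]] }]]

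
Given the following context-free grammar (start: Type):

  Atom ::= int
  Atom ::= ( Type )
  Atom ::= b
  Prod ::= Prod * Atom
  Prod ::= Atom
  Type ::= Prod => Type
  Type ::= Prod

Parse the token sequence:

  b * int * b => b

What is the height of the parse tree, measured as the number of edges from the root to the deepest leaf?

[Type [Prod [Prod [Prod [Atom b]] * [Atom int]] * [Atom b]] => [Type [Prod [Atom b]]]]

5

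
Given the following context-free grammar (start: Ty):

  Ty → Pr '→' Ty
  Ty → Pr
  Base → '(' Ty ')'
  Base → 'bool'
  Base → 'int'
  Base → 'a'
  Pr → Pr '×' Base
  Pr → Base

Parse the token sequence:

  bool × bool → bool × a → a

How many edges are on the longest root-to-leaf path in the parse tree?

[Ty [Pr [Pr [Base bool]] × [Base bool]] → [Ty [Pr [Pr [Base bool]] × [Base a]] → [Ty [Pr [Base a]]]]]

5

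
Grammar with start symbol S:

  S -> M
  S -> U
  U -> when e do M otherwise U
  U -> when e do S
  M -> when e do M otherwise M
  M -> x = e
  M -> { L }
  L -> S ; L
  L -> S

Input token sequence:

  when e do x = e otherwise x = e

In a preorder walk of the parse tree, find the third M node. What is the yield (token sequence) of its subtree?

x = e

[S [M when e do [M x = e] otherwise [M x = e]]]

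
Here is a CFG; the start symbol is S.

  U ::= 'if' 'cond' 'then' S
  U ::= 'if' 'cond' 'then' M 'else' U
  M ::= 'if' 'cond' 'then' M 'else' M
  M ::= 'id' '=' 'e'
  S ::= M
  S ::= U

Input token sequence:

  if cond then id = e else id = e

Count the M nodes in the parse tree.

3

[S [M if cond then [M id = e] else [M id = e]]]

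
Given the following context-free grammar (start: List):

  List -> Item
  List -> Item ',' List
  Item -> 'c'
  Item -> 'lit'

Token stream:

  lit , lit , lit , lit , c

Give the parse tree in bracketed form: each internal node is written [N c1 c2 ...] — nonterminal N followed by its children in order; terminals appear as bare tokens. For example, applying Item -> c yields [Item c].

[List [Item lit] , [List [Item lit] , [List [Item lit] , [List [Item lit] , [List [Item c]]]]]]

List
Item , List
lit , List
lit , Item , List
lit , lit , List
lit , lit , Item , List
lit , lit , lit , List
lit , lit , lit , Item , List
lit , lit , lit , lit , List
lit , lit , lit , lit , Item
lit , lit , lit , lit , c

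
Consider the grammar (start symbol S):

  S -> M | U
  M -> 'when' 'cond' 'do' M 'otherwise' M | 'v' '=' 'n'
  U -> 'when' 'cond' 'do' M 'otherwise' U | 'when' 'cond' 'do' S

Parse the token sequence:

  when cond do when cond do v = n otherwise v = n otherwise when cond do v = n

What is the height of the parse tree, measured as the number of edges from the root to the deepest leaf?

5

[S [U when cond do [M when cond do [M v = n] otherwise [M v = n]] otherwise [U when cond do [S [M v = n]]]]]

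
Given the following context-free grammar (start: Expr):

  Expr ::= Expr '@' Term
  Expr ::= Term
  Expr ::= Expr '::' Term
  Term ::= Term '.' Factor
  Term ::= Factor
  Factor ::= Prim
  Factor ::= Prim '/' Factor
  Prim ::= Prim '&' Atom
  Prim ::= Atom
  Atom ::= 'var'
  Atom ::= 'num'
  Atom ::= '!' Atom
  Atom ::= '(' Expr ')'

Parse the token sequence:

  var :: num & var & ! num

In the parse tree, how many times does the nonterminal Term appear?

2

[Expr [Expr [Term [Factor [Prim [Atom var]]]]] :: [Term [Factor [Prim [Prim [Prim [Atom num]] & [Atom var]] & [Atom ! [Atom num]]]]]]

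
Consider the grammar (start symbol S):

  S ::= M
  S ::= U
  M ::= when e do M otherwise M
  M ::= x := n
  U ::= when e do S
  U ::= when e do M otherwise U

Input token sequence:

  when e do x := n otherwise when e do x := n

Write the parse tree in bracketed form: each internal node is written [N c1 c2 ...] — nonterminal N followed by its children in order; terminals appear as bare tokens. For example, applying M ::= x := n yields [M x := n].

[S [U when e do [M x := n] otherwise [U when e do [S [M x := n]]]]]

S
U
when e do M otherwise U
when e do x := n otherwise U
when e do x := n otherwise when e do S
when e do x := n otherwise when e do M
when e do x := n otherwise when e do x := n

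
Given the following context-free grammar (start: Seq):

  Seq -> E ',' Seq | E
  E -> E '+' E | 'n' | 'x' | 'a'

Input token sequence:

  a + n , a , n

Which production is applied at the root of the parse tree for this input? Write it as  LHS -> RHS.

Seq -> E ',' Seq

[Seq [E [E a] + [E n]] , [Seq [E a] , [Seq [E n]]]]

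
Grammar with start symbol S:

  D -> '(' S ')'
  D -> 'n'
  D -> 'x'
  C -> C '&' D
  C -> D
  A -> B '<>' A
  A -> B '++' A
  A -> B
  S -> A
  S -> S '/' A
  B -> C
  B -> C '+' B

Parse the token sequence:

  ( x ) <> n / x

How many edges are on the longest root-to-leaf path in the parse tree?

11

[S [S [A [B [C [D ( [S [A [B [C [D x]]]]] )]]] <> [A [B [C [D n]]]]]] / [A [B [C [D x]]]]]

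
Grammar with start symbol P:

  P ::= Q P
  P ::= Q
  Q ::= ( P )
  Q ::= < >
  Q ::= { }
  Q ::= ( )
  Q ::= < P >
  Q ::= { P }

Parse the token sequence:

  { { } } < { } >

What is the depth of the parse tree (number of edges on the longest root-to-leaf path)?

5

[P [Q { [P [Q { }]] }] [P [Q < [P [Q { }]] >]]]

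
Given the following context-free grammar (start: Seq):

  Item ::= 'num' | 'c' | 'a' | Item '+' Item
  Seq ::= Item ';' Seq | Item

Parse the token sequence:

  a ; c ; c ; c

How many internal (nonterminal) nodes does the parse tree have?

[Seq [Item a] ; [Seq [Item c] ; [Seq [Item c] ; [Seq [Item c]]]]]

8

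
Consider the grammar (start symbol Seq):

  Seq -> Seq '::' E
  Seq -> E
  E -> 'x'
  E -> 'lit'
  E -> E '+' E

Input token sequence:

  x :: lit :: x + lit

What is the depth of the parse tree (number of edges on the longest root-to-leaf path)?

[Seq [Seq [Seq [E x]] :: [E lit]] :: [E [E x] + [E lit]]]

4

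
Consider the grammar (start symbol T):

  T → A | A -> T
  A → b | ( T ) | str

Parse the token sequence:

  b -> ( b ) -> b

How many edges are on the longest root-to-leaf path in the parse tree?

5

[T [A b] -> [T [A ( [T [A b]] )] -> [T [A b]]]]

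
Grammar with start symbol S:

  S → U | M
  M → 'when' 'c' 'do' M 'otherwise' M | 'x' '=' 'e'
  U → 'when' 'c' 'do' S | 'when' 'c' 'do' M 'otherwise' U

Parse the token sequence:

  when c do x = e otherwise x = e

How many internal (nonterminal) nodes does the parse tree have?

4

[S [M when c do [M x = e] otherwise [M x = e]]]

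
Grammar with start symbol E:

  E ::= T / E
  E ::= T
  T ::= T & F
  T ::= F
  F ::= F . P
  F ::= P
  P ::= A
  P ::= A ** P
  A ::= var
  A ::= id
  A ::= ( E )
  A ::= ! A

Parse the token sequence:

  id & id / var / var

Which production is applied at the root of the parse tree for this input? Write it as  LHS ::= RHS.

E ::= T / E

[E [T [T [F [P [A id]]]] & [F [P [A id]]]] / [E [T [F [P [A var]]]] / [E [T [F [P [A var]]]]]]]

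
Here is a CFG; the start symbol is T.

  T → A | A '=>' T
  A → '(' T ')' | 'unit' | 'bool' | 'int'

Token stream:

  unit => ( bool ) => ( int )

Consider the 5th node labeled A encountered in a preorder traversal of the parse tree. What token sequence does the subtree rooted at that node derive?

[T [A unit] => [T [A ( [T [A bool]] )] => [T [A ( [T [A int]] )]]]]

int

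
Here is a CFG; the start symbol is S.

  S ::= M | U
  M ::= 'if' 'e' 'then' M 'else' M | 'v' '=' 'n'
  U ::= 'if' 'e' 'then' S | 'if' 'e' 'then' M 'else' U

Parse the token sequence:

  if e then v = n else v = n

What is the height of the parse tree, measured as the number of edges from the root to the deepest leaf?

3

[S [M if e then [M v = n] else [M v = n]]]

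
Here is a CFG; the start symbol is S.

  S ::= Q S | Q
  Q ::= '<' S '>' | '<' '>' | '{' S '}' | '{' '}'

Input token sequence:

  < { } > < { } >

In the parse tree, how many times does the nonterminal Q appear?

4

[S [Q < [S [Q { }]] >] [S [Q < [S [Q { }]] >]]]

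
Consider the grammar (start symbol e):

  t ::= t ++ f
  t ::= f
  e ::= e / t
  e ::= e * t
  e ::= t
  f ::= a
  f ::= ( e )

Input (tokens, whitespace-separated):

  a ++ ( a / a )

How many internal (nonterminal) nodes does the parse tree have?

11

[e [t [t [f a]] ++ [f ( [e [e [t [f a]]] / [t [f a]]] )]]]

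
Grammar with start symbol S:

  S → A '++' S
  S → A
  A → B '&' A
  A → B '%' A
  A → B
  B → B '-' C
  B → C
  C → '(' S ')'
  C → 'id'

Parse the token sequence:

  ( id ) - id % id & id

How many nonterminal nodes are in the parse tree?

16

[S [A [B [B [C ( [S [A [B [C id]]]] )]] - [C id]] % [A [B [C id]] & [A [B [C id]]]]]]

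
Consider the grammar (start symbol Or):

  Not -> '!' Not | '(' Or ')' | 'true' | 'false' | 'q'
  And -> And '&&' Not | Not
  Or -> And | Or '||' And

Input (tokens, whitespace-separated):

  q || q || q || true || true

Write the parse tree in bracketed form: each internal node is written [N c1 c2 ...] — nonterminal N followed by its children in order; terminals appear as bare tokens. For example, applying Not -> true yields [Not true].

Or
Or || And
Or || And || And
Or || And || And || And
Or || And || And || And || And
And || And || And || And || And
Not || And || And || And || And
q || And || And || And || And
q || Not || And || And || And
q || q || And || And || And
q || q || Not || And || And
q || q || q || And || And
q || q || q || Not || And
q || q || q || true || And
q || q || q || true || Not
q || q || q || true || true

[Or [Or [Or [Or [Or [And [Not q]]] || [And [Not q]]] || [And [Not q]]] || [And [Not true]]] || [And [Not true]]]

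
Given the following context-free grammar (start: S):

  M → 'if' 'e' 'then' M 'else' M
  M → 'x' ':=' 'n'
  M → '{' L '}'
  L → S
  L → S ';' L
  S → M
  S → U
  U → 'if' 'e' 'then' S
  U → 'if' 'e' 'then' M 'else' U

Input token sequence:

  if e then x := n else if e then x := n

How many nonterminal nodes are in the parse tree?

[S [U if e then [M x := n] else [U if e then [S [M x := n]]]]]

6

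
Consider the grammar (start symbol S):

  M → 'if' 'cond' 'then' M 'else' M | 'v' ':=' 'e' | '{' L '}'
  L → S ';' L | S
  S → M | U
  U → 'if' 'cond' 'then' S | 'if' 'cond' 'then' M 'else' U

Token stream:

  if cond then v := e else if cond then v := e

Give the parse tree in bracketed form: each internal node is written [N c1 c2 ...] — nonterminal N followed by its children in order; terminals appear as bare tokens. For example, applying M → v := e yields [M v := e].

[S [U if cond then [M v := e] else [U if cond then [S [M v := e]]]]]

S
U
if cond then M else U
if cond then v := e else U
if cond then v := e else if cond then S
if cond then v := e else if cond then M
if cond then v := e else if cond then v := e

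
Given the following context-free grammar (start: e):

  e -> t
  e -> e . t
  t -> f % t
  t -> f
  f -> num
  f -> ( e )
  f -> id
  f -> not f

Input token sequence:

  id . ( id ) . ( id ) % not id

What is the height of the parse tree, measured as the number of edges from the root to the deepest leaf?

[e [e [e [t [f id]]] . [t [f ( [e [t [f id]]] )]]] . [t [f ( [e [t [f id]]] )] % [t [f not [f id]]]]]

7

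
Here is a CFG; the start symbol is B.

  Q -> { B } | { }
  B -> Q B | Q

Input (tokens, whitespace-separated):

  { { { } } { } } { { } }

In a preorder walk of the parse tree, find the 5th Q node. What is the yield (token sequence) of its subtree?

{ { } }

[B [Q { [B [Q { [B [Q { }]] }] [B [Q { }]]] }] [B [Q { [B [Q { }]] }]]]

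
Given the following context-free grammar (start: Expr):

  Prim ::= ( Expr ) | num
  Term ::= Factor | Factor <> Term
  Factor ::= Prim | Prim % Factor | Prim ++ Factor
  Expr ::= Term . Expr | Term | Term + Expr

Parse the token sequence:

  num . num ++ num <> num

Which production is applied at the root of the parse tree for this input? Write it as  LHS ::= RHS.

[Expr [Term [Factor [Prim num]]] . [Expr [Term [Factor [Prim num] ++ [Factor [Prim num]]] <> [Term [Factor [Prim num]]]]]]

Expr ::= Term . Expr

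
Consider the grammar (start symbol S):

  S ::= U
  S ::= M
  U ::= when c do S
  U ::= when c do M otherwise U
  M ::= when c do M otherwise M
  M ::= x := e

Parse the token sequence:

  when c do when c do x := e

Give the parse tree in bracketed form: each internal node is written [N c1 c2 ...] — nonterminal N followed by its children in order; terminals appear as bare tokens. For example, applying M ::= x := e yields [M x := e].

[S [U when c do [S [U when c do [S [M x := e]]]]]]

S
U
when c do S
when c do U
when c do when c do S
when c do when c do M
when c do when c do x := e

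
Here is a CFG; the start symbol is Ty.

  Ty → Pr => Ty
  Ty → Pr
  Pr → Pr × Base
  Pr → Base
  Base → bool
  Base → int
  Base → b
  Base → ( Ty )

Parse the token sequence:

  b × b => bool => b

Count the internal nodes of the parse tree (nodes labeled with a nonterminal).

[Ty [Pr [Pr [Base b]] × [Base b]] => [Ty [Pr [Base bool]] => [Ty [Pr [Base b]]]]]

11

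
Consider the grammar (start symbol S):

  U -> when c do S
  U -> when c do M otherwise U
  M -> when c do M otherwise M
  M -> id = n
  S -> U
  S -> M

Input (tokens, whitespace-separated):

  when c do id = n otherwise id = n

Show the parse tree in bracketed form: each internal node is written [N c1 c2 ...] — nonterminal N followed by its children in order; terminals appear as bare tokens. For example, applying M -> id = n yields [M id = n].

[S [M when c do [M id = n] otherwise [M id = n]]]

S
M
when c do M otherwise M
when c do id = n otherwise M
when c do id = n otherwise id = n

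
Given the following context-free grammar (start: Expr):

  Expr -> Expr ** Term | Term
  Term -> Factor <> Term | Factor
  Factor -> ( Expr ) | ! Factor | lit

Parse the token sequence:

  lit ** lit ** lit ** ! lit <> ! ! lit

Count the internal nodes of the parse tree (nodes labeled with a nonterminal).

[Expr [Expr [Expr [Expr [Term [Factor lit]]] ** [Term [Factor lit]]] ** [Term [Factor lit]]] ** [Term [Factor ! [Factor lit]] <> [Term [Factor ! [Factor ! [Factor lit]]]]]]

17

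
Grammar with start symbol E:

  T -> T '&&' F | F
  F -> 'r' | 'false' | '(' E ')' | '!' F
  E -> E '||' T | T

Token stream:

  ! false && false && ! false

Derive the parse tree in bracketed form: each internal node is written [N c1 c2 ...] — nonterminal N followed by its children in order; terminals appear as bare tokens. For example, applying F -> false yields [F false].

[E [T [T [T [F ! [F false]]] && [F false]] && [F ! [F false]]]]

E
T
T && F
T && F && F
F && F && F
! F && F && F
! false && F && F
! false && false && F
! false && false && ! F
! false && false && ! false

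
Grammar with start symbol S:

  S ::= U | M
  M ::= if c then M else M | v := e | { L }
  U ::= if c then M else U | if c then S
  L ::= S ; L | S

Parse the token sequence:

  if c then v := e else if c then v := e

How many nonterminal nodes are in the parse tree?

6

[S [U if c then [M v := e] else [U if c then [S [M v := e]]]]]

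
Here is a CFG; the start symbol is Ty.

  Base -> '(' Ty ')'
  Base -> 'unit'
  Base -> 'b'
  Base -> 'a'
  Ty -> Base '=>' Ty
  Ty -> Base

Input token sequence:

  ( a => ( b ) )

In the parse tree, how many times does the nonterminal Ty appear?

4

[Ty [Base ( [Ty [Base a] => [Ty [Base ( [Ty [Base b]] )]]] )]]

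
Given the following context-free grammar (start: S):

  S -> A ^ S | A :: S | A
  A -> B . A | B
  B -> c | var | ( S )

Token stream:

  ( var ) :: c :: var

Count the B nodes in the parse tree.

[S [A [B ( [S [A [B var]]] )]] :: [S [A [B c]] :: [S [A [B var]]]]]

4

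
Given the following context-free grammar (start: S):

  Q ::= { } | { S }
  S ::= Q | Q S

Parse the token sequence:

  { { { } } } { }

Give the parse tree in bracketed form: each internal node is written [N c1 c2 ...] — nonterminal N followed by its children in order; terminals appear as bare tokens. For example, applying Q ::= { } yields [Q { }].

S
Q S
{ S } S
{ Q } S
{ { S } } S
{ { Q } } S
{ { { } } } S
{ { { } } } Q
{ { { } } } { }

[S [Q { [S [Q { [S [Q { }]] }]] }] [S [Q { }]]]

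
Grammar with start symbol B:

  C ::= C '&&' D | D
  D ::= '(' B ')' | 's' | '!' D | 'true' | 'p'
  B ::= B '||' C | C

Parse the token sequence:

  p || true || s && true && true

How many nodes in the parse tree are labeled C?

5

[B [B [B [C [D p]]] || [C [D true]]] || [C [C [C [D s]] && [D true]] && [D true]]]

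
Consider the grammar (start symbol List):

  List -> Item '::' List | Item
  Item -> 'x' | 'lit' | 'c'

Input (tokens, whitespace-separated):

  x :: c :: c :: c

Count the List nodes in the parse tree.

4

[List [Item x] :: [List [Item c] :: [List [Item c] :: [List [Item c]]]]]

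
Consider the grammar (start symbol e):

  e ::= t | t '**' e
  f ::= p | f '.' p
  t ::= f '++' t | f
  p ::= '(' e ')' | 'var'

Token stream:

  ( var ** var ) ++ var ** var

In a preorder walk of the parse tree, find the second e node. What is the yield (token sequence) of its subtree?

[e [t [f [p ( [e [t [f [p var]]] ** [e [t [f [p var]]]]] )]] ++ [t [f [p var]]]] ** [e [t [f [p var]]]]]

var ** var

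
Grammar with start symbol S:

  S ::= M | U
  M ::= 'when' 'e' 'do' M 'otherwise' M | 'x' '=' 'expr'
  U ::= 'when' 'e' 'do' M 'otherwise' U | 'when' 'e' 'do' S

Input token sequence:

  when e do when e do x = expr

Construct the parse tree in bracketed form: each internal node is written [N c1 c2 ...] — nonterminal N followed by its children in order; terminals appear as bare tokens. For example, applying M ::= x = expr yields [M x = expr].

S
U
when e do S
when e do U
when e do when e do S
when e do when e do M
when e do when e do x = expr

[S [U when e do [S [U when e do [S [M x = expr]]]]]]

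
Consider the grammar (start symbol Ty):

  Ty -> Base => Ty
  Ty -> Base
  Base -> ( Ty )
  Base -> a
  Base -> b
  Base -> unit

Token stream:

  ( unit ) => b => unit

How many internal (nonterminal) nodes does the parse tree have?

[Ty [Base ( [Ty [Base unit]] )] => [Ty [Base b] => [Ty [Base unit]]]]

8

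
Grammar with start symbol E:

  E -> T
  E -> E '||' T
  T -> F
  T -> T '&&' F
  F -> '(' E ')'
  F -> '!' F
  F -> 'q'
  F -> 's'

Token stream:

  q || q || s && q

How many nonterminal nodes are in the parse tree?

[E [E [E [T [F q]]] || [T [F q]]] || [T [T [F s]] && [F q]]]

11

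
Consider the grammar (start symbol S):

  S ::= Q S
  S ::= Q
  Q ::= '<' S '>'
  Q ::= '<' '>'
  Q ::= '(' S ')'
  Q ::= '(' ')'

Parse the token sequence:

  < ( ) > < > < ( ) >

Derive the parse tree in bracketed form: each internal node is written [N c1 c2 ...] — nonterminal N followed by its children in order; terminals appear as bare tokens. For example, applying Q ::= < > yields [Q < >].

S
Q S
< S > S
< Q > S
< ( ) > S
< ( ) > Q S
< ( ) > < > S
< ( ) > < > Q
< ( ) > < > < S >
< ( ) > < > < Q >
< ( ) > < > < ( ) >

[S [Q < [S [Q ( )]] >] [S [Q < >] [S [Q < [S [Q ( )]] >]]]]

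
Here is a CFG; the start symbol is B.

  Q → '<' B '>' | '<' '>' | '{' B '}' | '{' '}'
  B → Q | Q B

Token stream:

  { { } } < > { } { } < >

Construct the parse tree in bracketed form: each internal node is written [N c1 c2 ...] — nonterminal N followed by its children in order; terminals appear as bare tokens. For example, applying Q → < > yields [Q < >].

[B [Q { [B [Q { }]] }] [B [Q < >] [B [Q { }] [B [Q { }] [B [Q < >]]]]]]

B
Q B
{ B } B
{ Q } B
{ { } } B
{ { } } Q B
{ { } } < > B
{ { } } < > Q B
{ { } } < > { } B
{ { } } < > { } Q B
{ { } } < > { } { } B
{ { } } < > { } { } Q
{ { } } < > { } { } < >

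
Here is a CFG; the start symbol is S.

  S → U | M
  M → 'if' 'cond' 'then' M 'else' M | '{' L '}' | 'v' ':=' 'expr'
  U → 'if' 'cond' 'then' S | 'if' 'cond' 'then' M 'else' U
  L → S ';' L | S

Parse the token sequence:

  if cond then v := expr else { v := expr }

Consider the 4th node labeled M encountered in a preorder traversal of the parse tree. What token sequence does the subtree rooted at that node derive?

[S [M if cond then [M v := expr] else [M { [L [S [M v := expr]]] }]]]

v := expr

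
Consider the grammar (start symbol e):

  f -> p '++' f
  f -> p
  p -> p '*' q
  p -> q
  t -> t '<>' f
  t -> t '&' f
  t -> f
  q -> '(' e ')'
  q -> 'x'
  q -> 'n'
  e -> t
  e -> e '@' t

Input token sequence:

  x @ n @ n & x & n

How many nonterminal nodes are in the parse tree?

[e [e [e [t [f [p [q x]]]]] @ [t [f [p [q n]]]]] @ [t [t [t [f [p [q n]]]] & [f [p [q x]]]] & [f [p [q n]]]]]

23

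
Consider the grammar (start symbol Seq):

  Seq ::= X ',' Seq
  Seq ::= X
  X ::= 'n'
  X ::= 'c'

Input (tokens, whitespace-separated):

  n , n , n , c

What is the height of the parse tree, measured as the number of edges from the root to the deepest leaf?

[Seq [X n] , [Seq [X n] , [Seq [X n] , [Seq [X c]]]]]

5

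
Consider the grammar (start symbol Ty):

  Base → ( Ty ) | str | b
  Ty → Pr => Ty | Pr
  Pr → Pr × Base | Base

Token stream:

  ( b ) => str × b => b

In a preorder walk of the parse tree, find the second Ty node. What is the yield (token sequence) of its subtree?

[Ty [Pr [Base ( [Ty [Pr [Base b]]] )]] => [Ty [Pr [Pr [Base str]] × [Base b]] => [Ty [Pr [Base b]]]]]

b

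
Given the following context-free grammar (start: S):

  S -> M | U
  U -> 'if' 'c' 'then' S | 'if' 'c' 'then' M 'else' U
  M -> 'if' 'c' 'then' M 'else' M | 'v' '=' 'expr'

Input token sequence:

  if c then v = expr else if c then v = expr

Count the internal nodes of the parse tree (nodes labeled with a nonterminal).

6

[S [U if c then [M v = expr] else [U if c then [S [M v = expr]]]]]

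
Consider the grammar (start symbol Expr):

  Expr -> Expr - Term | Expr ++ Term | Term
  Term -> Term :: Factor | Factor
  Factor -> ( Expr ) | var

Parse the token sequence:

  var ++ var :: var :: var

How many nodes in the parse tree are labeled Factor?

[Expr [Expr [Term [Factor var]]] ++ [Term [Term [Term [Factor var]] :: [Factor var]] :: [Factor var]]]

4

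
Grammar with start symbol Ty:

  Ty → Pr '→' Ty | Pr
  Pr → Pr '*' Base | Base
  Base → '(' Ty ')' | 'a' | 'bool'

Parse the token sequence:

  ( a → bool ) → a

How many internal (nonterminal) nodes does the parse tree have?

12

[Ty [Pr [Base ( [Ty [Pr [Base a]] → [Ty [Pr [Base bool]]]] )]] → [Ty [Pr [Base a]]]]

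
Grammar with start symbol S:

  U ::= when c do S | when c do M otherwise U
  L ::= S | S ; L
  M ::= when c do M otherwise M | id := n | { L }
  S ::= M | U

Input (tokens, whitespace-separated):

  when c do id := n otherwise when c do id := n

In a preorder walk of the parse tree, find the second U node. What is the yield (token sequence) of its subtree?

when c do id := n

[S [U when c do [M id := n] otherwise [U when c do [S [M id := n]]]]]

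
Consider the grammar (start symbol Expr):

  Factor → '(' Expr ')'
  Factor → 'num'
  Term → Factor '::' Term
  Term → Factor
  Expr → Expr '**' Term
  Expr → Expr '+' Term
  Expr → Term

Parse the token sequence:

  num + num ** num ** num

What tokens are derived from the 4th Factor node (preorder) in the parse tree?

num

[Expr [Expr [Expr [Expr [Term [Factor num]]] + [Term [Factor num]]] ** [Term [Factor num]]] ** [Term [Factor num]]]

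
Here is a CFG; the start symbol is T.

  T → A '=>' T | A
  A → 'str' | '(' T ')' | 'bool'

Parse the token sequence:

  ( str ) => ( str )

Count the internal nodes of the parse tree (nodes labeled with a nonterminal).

8

[T [A ( [T [A str]] )] => [T [A ( [T [A str]] )]]]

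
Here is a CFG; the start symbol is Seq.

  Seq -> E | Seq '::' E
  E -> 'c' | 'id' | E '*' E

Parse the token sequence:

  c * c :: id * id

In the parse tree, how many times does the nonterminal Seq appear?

2

[Seq [Seq [E [E c] * [E c]]] :: [E [E id] * [E id]]]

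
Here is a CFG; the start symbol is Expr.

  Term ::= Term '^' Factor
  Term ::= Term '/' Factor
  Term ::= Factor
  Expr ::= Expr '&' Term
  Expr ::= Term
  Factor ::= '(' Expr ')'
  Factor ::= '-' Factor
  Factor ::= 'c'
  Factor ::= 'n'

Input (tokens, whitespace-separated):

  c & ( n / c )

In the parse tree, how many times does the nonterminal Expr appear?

3

[Expr [Expr [Term [Factor c]]] & [Term [Factor ( [Expr [Term [Term [Factor n]] / [Factor c]]] )]]]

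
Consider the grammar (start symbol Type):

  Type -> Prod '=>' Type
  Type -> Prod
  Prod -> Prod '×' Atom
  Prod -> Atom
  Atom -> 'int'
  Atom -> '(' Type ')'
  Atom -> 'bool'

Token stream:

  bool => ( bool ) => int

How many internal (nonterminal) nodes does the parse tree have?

[Type [Prod [Atom bool]] => [Type [Prod [Atom ( [Type [Prod [Atom bool]]] )]] => [Type [Prod [Atom int]]]]]

12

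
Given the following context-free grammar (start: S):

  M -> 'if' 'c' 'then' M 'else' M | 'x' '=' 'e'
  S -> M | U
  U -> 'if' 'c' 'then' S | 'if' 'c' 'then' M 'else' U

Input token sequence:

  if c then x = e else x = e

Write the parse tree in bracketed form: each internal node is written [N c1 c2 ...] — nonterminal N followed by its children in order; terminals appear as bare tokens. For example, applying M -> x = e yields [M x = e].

[S [M if c then [M x = e] else [M x = e]]]

S
M
if c then M else M
if c then x = e else M
if c then x = e else x = e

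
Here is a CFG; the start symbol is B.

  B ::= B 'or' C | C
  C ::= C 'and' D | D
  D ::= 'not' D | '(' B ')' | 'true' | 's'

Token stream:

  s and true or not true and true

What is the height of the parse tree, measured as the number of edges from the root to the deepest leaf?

[B [B [C [C [D s]] and [D true]]] or [C [C [D not [D true]]] and [D true]]]

5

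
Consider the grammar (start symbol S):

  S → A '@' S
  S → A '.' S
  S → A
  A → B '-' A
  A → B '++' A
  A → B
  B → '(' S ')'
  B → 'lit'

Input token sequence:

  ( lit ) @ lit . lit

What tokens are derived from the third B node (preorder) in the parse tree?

[S [A [B ( [S [A [B lit]]] )]] @ [S [A [B lit]] . [S [A [B lit]]]]]

lit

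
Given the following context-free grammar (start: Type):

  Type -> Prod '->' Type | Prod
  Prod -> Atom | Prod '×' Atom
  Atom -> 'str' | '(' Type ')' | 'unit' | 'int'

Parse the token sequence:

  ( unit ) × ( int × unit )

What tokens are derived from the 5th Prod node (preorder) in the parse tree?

int

[Type [Prod [Prod [Atom ( [Type [Prod [Atom unit]]] )]] × [Atom ( [Type [Prod [Prod [Atom int]] × [Atom unit]]] )]]]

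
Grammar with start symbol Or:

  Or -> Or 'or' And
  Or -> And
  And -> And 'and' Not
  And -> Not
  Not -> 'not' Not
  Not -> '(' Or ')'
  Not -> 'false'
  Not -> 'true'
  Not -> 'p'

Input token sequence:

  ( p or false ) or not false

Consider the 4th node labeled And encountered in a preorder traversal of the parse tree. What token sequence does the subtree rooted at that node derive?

[Or [Or [And [Not ( [Or [Or [And [Not p]]] or [And [Not false]]] )]]] or [And [Not not [Not false]]]]

not false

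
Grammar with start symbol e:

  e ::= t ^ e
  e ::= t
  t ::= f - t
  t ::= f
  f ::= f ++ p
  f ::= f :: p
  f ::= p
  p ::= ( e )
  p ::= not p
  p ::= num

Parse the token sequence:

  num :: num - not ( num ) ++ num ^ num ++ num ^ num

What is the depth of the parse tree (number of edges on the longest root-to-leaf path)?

11

[e [t [f [f [p num]] :: [p num]] - [t [f [f [p not [p ( [e [t [f [p num]]]] )]]] ++ [p num]]]] ^ [e [t [f [f [p num]] ++ [p num]]] ^ [e [t [f [p num]]]]]]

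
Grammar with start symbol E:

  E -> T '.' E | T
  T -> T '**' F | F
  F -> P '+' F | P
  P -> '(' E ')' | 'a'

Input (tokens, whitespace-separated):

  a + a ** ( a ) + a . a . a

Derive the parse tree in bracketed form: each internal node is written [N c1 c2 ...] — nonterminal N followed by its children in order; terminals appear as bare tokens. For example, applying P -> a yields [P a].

[E [T [T [F [P a] + [F [P a]]]] ** [F [P ( [E [T [F [P a]]]] )] + [F [P a]]]] . [E [T [F [P a]]] . [E [T [F [P a]]]]]]

E
T . E
T ** F . E
F ** F . E
P + F ** F . E
a + F ** F . E
a + P ** F . E
a + a ** F . E
a + a ** P + F . E
a + a ** ( E ) + F . E
a + a ** ( T ) + F . E
a + a ** ( F ) + F . E
a + a ** ( P ) + F . E
a + a ** ( a ) + F . E
a + a ** ( a ) + P . E
a + a ** ( a ) + a . E
a + a ** ( a ) + a . T . E
a + a ** ( a ) + a . F . E
a + a ** ( a ) + a . P . E
a + a ** ( a ) + a . a . E
a + a ** ( a ) + a . a . T
a + a ** ( a ) + a . a . F
a + a ** ( a ) + a . a . P
a + a ** ( a ) + a . a . a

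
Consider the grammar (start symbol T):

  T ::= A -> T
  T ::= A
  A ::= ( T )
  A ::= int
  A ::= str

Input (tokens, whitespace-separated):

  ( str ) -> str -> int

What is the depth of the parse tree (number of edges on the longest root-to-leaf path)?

[T [A ( [T [A str]] )] -> [T [A str] -> [T [A int]]]]

4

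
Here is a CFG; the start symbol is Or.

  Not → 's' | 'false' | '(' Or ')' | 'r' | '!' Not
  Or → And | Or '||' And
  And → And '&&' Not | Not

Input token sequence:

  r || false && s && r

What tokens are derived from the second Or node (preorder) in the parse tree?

r

[Or [Or [And [Not r]]] || [And [And [And [Not false]] && [Not s]] && [Not r]]]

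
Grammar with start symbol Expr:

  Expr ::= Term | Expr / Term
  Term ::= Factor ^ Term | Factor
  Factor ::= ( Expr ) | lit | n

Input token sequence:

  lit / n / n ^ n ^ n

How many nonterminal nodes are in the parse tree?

[Expr [Expr [Expr [Term [Factor lit]]] / [Term [Factor n]]] / [Term [Factor n] ^ [Term [Factor n] ^ [Term [Factor n]]]]]

13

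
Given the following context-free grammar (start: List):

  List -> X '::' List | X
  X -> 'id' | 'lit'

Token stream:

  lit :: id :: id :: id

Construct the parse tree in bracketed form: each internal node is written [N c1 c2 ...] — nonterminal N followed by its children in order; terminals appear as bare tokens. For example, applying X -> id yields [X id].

[List [X lit] :: [List [X id] :: [List [X id] :: [List [X id]]]]]

List
X :: List
lit :: List
lit :: X :: List
lit :: id :: List
lit :: id :: X :: List
lit :: id :: id :: List
lit :: id :: id :: X
lit :: id :: id :: id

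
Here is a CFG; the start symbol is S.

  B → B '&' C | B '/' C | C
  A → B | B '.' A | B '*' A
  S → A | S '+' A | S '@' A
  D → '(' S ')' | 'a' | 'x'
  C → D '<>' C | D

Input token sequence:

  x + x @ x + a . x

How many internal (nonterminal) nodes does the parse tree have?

[S [S [S [S [A [B [C [D x]]]]] + [A [B [C [D x]]]]] @ [A [B [C [D x]]]]] + [A [B [C [D a]]] . [A [B [C [D x]]]]]]

24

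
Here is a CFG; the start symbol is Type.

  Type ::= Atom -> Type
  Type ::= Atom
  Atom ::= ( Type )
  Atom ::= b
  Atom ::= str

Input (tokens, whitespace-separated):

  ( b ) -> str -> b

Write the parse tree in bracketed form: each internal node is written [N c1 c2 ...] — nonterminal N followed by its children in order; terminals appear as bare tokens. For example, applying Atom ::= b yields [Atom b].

[Type [Atom ( [Type [Atom b]] )] -> [Type [Atom str] -> [Type [Atom b]]]]

Type
Atom -> Type
( Type ) -> Type
( Atom ) -> Type
( b ) -> Type
( b ) -> Atom -> Type
( b ) -> str -> Type
( b ) -> str -> Atom
( b ) -> str -> b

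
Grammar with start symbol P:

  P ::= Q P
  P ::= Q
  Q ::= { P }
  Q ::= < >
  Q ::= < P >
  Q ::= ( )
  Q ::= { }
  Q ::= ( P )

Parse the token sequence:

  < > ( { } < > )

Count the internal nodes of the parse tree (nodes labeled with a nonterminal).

8

[P [Q < >] [P [Q ( [P [Q { }] [P [Q < >]]] )]]]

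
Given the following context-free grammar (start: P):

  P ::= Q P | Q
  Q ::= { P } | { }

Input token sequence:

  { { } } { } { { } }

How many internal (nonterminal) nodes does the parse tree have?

[P [Q { [P [Q { }]] }] [P [Q { }] [P [Q { [P [Q { }]] }]]]]

10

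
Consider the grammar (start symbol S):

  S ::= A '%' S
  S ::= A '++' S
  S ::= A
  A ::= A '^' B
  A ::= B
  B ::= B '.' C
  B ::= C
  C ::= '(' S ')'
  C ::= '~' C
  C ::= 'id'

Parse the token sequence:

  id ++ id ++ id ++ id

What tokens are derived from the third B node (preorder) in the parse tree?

id

[S [A [B [C id]]] ++ [S [A [B [C id]]] ++ [S [A [B [C id]]] ++ [S [A [B [C id]]]]]]]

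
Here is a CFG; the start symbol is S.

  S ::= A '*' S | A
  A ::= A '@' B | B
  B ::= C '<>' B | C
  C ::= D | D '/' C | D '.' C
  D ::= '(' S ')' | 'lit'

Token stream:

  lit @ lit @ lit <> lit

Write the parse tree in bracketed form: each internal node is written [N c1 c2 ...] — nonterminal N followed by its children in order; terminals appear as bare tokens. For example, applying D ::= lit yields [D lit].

S
A
A @ B
A @ B @ B
B @ B @ B
C @ B @ B
D @ B @ B
lit @ B @ B
lit @ C @ B
lit @ D @ B
lit @ lit @ B
lit @ lit @ C <> B
lit @ lit @ D <> B
lit @ lit @ lit <> B
lit @ lit @ lit <> C
lit @ lit @ lit <> D
lit @ lit @ lit <> lit

[S [A [A [A [B [C [D lit]]]] @ [B [C [D lit]]]] @ [B [C [D lit]] <> [B [C [D lit]]]]]]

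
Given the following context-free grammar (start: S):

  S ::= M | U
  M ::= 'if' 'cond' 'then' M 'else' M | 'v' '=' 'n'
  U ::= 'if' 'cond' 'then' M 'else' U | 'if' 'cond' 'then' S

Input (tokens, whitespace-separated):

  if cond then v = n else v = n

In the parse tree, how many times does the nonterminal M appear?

[S [M if cond then [M v = n] else [M v = n]]]

3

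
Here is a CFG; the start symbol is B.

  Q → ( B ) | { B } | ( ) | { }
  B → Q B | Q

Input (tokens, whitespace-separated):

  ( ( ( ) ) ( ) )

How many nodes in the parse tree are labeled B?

4

[B [Q ( [B [Q ( [B [Q ( )]] )] [B [Q ( )]]] )]]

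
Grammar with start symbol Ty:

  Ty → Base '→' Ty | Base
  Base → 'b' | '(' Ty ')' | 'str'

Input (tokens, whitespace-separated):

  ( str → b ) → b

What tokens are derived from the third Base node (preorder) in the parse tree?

[Ty [Base ( [Ty [Base str] → [Ty [Base b]]] )] → [Ty [Base b]]]

b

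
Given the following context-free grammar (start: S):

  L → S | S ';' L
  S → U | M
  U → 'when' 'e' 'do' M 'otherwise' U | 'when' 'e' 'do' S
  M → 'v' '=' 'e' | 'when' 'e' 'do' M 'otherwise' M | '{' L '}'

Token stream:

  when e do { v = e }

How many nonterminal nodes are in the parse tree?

7

[S [U when e do [S [M { [L [S [M v = e]]] }]]]]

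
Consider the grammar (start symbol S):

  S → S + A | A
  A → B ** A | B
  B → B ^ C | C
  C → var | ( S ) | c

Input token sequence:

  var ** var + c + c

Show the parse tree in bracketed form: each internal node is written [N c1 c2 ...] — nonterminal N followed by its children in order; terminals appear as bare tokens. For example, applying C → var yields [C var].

S
S + A
S + A + A
A + A + A
B ** A + A + A
C ** A + A + A
var ** A + A + A
var ** B + A + A
var ** C + A + A
var ** var + A + A
var ** var + B + A
var ** var + C + A
var ** var + c + A
var ** var + c + B
var ** var + c + C
var ** var + c + c

[S [S [S [A [B [C var]] ** [A [B [C var]]]]] + [A [B [C c]]]] + [A [B [C c]]]]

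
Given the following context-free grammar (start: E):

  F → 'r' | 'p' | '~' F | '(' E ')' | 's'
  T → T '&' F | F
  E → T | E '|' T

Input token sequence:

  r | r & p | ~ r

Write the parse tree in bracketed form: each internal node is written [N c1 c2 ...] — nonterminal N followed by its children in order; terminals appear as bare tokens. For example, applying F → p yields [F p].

[E [E [E [T [F r]]] | [T [T [F r]] & [F p]]] | [T [F ~ [F r]]]]

E
E | T
E | T | T
T | T | T
F | T | T
r | T | T
r | T & F | T
r | F & F | T
r | r & F | T
r | r & p | T
r | r & p | F
r | r & p | ~ F
r | r & p | ~ r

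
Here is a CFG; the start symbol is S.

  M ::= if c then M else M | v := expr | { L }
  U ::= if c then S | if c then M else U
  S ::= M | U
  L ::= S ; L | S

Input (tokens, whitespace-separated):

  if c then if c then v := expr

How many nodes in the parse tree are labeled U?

[S [U if c then [S [U if c then [S [M v := expr]]]]]]

2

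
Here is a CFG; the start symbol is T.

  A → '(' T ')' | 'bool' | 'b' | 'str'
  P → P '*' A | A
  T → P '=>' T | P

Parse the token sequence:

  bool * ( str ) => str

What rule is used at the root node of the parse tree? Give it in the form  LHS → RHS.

[T [P [P [A bool]] * [A ( [T [P [A str]]] )]] => [T [P [A str]]]]

T → P '=>' T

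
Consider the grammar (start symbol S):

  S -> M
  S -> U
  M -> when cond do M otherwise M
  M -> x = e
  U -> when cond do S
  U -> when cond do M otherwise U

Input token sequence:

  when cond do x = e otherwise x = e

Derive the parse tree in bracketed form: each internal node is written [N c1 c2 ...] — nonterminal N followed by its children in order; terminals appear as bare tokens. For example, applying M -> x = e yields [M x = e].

S
M
when cond do M otherwise M
when cond do x = e otherwise M
when cond do x = e otherwise x = e

[S [M when cond do [M x = e] otherwise [M x = e]]]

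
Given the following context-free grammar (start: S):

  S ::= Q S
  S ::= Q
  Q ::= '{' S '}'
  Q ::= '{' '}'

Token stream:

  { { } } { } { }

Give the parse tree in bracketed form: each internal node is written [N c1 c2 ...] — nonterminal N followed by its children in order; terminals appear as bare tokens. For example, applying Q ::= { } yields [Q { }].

[S [Q { [S [Q { }]] }] [S [Q { }] [S [Q { }]]]]

S
Q S
{ S } S
{ Q } S
{ { } } S
{ { } } Q S
{ { } } { } S
{ { } } { } Q
{ { } } { } { }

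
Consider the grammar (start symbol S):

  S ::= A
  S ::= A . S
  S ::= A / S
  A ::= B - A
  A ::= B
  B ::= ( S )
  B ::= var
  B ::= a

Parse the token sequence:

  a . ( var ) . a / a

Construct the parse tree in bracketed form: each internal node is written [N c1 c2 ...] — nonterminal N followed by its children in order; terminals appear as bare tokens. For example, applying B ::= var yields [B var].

S
A . S
B . S
a . S
a . A . S
a . B . S
a . ( S ) . S
a . ( A ) . S
a . ( B ) . S
a . ( var ) . S
a . ( var ) . A / S
a . ( var ) . B / S
a . ( var ) . a / S
a . ( var ) . a / A
a . ( var ) . a / B
a . ( var ) . a / a

[S [A [B a]] . [S [A [B ( [S [A [B var]]] )]] . [S [A [B a]] / [S [A [B a]]]]]]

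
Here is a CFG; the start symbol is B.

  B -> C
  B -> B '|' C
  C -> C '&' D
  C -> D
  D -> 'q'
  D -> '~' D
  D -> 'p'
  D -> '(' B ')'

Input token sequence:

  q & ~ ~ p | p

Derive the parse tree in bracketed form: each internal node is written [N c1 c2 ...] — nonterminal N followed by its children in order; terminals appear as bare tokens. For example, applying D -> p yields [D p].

[B [B [C [C [D q]] & [D ~ [D ~ [D p]]]]] | [C [D p]]]

B
B | C
C | C
C & D | C
D & D | C
q & D | C
q & ~ D | C
q & ~ ~ D | C
q & ~ ~ p | C
q & ~ ~ p | D
q & ~ ~ p | p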